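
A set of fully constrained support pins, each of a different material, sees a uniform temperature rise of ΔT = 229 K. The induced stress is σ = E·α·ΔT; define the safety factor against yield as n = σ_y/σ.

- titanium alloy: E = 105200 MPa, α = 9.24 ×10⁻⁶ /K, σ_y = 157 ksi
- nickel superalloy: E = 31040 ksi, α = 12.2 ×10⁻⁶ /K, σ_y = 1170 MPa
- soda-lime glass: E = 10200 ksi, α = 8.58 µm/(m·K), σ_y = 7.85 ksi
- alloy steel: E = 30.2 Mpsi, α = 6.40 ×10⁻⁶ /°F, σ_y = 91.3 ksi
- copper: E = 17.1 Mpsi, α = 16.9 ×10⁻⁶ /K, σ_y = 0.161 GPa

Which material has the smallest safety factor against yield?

copper

Per material, after unit conversion:
  titanium alloy: E = 105.2, α = 9.24, σ_y = 1082 → σ = 223 MPa, n = 4.86
  nickel superalloy: E = 214.0, α = 12.2, σ_y = 1170 → σ = 598 MPa, n = 1.96
  soda-lime glass: E = 70.33, α = 8.58, σ_y = 54.12 → σ = 138 MPa, n = 0.392
  alloy steel: E = 208.2, α = 11.5, σ_y = 629.5 → σ = 549 MPa, n = 1.15
  copper: E = 117.9, α = 16.9, σ_y = 161.0 → σ = 456 MPa, n = 0.353
Copper has the lowest safety factor, n = 0.353.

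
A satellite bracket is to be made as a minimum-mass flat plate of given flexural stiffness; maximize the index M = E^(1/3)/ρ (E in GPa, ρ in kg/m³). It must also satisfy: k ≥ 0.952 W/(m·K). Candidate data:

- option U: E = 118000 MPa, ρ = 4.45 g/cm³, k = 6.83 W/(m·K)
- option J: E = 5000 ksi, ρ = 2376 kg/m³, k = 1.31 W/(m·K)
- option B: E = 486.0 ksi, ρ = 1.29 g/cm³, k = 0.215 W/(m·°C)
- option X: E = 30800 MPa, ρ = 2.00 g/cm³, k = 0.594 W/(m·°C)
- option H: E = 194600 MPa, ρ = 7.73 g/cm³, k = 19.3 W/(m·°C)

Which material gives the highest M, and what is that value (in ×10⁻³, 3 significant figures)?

Screen on constraints: k ≥ 0.952 W/(m·K). Survivors: option U, option J, option H.
In SI units:
  option U: E = 118.0 GPa, ρ = 4450 kg/m³
  option J: E = 34.47 GPa, ρ = 2376 kg/m³
  option H: E = 194.6 GPa, ρ = 7730 kg/m³
  option J: M = 1.37×10⁻³
  option U: M = 1.10×10⁻³
  option H: M = 0.750×10⁻³
Option J ranks first.

option J, M = 1.37×10⁻³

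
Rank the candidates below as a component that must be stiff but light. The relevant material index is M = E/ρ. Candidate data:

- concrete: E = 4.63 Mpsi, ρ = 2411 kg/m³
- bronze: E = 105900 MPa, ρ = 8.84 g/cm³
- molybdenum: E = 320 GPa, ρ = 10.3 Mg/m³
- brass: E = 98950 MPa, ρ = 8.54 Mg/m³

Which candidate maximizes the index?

In SI units:
  concrete: E = 31.92 GPa, ρ = 2411 kg/m³
  bronze: E = 105.9 GPa, ρ = 8840 kg/m³
  molybdenum: E = 320.0 GPa, ρ = 10300 kg/m³
  brass: E = 98.95 GPa, ρ = 8540 kg/m³
  molybdenum: M = 31.1 MN·m/kg
  concrete: M = 13.2 MN·m/kg
  bronze: M = 12.0 MN·m/kg
  brass: M = 11.6 MN·m/kg
The maximum is for molybdenum.

molybdenum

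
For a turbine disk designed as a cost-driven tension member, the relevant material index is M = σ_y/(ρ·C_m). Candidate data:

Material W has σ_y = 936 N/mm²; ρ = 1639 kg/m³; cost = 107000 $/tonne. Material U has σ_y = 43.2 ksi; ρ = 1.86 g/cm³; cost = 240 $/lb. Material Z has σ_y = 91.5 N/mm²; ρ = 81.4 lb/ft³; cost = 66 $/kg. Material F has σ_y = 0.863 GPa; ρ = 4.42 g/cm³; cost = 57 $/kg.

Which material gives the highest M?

Putting every candidate on a common basis:
  material W: σ_y = 936.0 MPa, ρ = 1639 kg/m³, cost = 107.0 $/kg
  material U: σ_y = 297.9 MPa, ρ = 1860 kg/m³, cost = 529.1 $/kg
  material Z: σ_y = 91.50 MPa, ρ = 1304 kg/m³, cost = 66.00 $/kg
  material F: σ_y = 863.0 MPa, ρ = 4420 kg/m³, cost = 57.00 $/kg
  material W: M = 5.34 kN·m per $
  material F: M = 3.43 kN·m per $
  material Z: M = 1.06 kN·m per $
  material U: M = 0.303 kN·m per $
Highest index: material W.

material W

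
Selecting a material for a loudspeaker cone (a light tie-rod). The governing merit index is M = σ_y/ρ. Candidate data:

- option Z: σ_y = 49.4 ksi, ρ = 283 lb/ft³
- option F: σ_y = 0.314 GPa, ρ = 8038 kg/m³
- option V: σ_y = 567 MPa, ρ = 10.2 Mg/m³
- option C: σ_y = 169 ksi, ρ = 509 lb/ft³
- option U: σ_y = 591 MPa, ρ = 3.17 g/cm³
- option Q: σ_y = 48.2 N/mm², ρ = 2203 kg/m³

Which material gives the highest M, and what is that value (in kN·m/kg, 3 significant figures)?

option U, M = 186 kN·m/kg

In SI units:
  option Z: σ_y = 340.6 MPa, ρ = 4533 kg/m³
  option F: σ_y = 314.0 MPa, ρ = 8038 kg/m³
  option V: σ_y = 567.0 MPa, ρ = 10200 kg/m³
  option C: σ_y = 1165 MPa, ρ = 8153 kg/m³
  option U: σ_y = 591.0 MPa, ρ = 3170 kg/m³
  option Q: σ_y = 48.20 MPa, ρ = 2203 kg/m³
  option U: M = 186 kN·m/kg
  option C: M = 143 kN·m/kg
  option Z: M = 75.1 kN·m/kg
  option V: M = 55.6 kN·m/kg
  option F: M = 39.1 kN·m/kg
  option Q: M = 21.9 kN·m/kg
Highest index: option U.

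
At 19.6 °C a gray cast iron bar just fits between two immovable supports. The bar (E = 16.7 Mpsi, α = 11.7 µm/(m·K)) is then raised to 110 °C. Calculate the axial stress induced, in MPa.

122 MPa

E = 16.7 Mpsi = 115.1 GPa.
ΔT = 90.40 K. Constrained thermal stress σ = E·α·ΔT = 115.1×10³ MPa × 11.7×10⁻⁶ × 90.40 = 122 MPa (compressive).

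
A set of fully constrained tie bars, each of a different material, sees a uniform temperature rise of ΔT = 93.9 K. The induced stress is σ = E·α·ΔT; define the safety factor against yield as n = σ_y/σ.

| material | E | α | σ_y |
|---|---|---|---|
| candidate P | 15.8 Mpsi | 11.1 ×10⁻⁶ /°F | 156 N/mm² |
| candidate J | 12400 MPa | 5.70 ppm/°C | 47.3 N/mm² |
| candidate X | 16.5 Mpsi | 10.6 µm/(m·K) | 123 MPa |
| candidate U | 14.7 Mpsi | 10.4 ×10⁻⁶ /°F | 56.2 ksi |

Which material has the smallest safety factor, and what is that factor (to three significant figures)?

candidate P, n = 0.763

Per material, after unit conversion:
  candidate P: E = 108.9, α = 20.0, σ_y = 156.0 → σ = 204 MPa, n = 0.763
  candidate J: E = 12.40, α = 5.70, σ_y = 47.30 → σ = 6.64 MPa, n = 7.13
  candidate X: E = 113.8, α = 10.6, σ_y = 123.0 → σ = 113 MPa, n = 1.09
  candidate U: E = 101.4, α = 18.7, σ_y = 387.5 → σ = 178 MPa, n = 2.17
The minimum is candidate P at n = 0.763.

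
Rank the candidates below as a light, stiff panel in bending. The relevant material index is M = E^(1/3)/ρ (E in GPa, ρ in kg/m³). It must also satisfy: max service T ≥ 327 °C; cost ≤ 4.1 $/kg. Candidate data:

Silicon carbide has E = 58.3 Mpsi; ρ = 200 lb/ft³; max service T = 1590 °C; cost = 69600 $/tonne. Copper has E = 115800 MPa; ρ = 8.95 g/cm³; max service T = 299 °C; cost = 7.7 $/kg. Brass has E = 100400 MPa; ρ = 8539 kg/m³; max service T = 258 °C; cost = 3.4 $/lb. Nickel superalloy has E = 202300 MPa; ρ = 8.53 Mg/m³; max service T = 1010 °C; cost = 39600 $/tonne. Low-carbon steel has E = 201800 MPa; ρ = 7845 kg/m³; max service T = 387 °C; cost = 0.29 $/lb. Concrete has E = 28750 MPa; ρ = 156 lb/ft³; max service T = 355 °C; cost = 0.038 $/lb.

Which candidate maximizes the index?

Screen on constraints: max service T ≥ 327 °C; cost ≤ 4.1 $/kg. Survivors: low-carbon steel, concrete.
Putting every candidate on a common basis:
  low-carbon steel: E = 201.8 GPa, ρ = 7845 kg/m³
  concrete: E = 28.75 GPa, ρ = 2499 kg/m³
  concrete: M = 1.23×10⁻³
  low-carbon steel: M = 0.748×10⁻³
The maximum is for concrete.

concrete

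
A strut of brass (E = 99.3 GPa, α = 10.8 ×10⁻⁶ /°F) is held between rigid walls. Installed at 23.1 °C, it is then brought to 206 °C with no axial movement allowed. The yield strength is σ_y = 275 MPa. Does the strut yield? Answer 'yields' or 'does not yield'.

yields

α = 10.8×10⁻⁶/°F × 9/5 = 19.4×10⁻⁶/K.
ΔT = 182.9 K. Constrained thermal stress σ = E·α·ΔT = 99.30×10³ MPa × 19.4×10⁻⁶ × 182.9 = 353 MPa (compressive).
Compare to σ_y = 275 MPa: σ ≥ σ_y, so it yields.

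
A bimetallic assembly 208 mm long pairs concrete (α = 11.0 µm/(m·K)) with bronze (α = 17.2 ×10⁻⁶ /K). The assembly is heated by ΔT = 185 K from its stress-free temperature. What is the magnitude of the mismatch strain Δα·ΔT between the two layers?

1.15×10⁻³

Δα = |11.0 − 17.2|×10⁻⁶/K = 6.20×10⁻⁶/K.
Mismatch strain = Δα·ΔT = 6.20×10⁻⁶ × 185.0 = 1.15×10⁻³.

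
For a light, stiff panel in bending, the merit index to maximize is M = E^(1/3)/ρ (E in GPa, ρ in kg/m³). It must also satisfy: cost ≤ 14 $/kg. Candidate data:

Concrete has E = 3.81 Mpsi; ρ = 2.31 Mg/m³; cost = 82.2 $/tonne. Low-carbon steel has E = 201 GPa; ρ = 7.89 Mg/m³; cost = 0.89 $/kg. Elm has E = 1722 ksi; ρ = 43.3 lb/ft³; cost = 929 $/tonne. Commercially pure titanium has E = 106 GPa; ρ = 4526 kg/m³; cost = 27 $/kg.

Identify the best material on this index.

elm

Screen on constraints: cost ≤ 14 $/kg. Survivors: concrete, low-carbon steel, elm.
In SI units:
  concrete: E = 26.27 GPa, ρ = 2310 kg/m³
  low-carbon steel: E = 201.0 GPa, ρ = 7890 kg/m³
  elm: E = 11.87 GPa, ρ = 693.6 kg/m³
  elm: M = 3.29×10⁻³
  concrete: M = 1.29×10⁻³
  low-carbon steel: M = 0.742×10⁻³
The maximum is for elm.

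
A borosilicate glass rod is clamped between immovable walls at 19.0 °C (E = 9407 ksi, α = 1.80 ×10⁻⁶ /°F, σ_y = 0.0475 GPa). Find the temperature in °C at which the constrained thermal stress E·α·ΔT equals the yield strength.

E = 9407 ksi = 64.86 GPa.
α = 1.80×10⁻⁶/°F × 9/5 = 3.24×10⁻⁶/K.
σ_y = 0.0475 GPa = 47.50 MPa.
E·α·ΔT = 47.50 MPa ⇒ ΔT = 47.50 / (64.86×10³ × 3.24×10⁻⁶) = 226.0 K.
T = 19.0 + 226.0 = 245.0 °C.

245 °C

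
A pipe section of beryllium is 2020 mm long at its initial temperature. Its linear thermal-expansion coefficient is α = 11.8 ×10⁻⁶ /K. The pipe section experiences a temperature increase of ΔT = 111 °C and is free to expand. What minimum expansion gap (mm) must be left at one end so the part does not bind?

2.65 mm

ΔL = α·L₀·ΔT = 11.8×10⁻⁶ × 2020 mm × 111.0 K = 2.65 mm.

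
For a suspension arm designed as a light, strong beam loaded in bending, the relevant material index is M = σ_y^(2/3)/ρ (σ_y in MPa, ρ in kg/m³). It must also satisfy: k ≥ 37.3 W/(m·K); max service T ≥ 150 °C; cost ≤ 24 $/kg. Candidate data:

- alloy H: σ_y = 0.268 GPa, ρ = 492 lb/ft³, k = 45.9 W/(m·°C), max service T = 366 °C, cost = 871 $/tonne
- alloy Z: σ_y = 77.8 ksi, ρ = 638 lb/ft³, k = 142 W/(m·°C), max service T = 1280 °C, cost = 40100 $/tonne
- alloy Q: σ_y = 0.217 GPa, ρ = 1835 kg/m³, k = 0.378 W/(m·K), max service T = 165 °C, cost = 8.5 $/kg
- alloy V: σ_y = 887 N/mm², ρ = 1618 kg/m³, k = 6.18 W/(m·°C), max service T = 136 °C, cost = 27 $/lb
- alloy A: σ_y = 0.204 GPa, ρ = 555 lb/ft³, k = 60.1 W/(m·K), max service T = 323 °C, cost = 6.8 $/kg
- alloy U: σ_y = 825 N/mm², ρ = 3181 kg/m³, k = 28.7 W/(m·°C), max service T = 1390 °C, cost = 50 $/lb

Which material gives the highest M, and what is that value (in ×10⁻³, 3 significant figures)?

Screen on constraints: k ≥ 37.3 W/(m·K); max service T ≥ 150 °C; cost ≤ 24 $/kg. Survivors: alloy H, alloy A.
Putting every candidate on a common basis:
  alloy H: σ_y = 268.0 MPa, ρ = 7881 kg/m³
  alloy A: σ_y = 204.0 MPa, ρ = 8890 kg/m³
  alloy H: M = 5.27×10⁻³
  alloy A: M = 3.90×10⁻³
Alloy H has the largest M.

alloy H, M = 5.27×10⁻³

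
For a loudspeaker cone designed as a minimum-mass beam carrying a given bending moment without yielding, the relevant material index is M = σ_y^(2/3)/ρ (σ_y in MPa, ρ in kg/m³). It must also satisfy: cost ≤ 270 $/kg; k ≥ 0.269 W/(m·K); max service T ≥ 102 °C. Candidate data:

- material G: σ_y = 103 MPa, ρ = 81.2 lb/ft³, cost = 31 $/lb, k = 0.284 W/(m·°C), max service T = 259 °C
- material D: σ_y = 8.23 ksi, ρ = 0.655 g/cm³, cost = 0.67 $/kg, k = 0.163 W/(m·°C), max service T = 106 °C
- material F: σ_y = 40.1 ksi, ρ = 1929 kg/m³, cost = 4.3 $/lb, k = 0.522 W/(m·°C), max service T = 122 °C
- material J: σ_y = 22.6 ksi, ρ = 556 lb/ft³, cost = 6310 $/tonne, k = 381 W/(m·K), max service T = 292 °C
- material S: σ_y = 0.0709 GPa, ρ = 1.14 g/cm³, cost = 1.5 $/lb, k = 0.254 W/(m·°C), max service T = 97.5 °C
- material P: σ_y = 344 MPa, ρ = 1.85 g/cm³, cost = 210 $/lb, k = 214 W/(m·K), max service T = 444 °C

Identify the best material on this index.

Screen on constraints: cost ≤ 270 $/kg; k ≥ 0.269 W/(m·K); max service T ≥ 102 °C. Survivors: material G, material F, material J.
Convert each candidate to consistent units, then evaluate M:
  material G: σ_y = 103.0 MPa, ρ = 1301 kg/m³
  material F: σ_y = 276.5 MPa, ρ = 1929 kg/m³
  material J: σ_y = 155.8 MPa, ρ = 8906 kg/m³
  material F: M = 22.0×10⁻³
  material G: M = 16.9×10⁻³
  material J: M = 3.25×10⁻³
Material F ranks first.

material F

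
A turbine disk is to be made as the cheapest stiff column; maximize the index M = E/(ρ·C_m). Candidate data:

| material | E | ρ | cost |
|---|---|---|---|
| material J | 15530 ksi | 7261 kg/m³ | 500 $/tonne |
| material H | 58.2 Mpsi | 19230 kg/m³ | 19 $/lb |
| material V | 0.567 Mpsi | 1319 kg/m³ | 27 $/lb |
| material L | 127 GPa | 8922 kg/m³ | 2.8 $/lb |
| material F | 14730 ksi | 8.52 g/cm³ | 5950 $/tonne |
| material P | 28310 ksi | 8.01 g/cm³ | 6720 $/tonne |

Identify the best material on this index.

material J

In SI units:
  material J: E = 107.1 GPa, ρ = 7261 kg/m³, cost = 0.5000 $/kg
  material H: E = 401.3 GPa, ρ = 19230 kg/m³, cost = 41.89 $/kg
  material V: E = 3.909 GPa, ρ = 1319 kg/m³, cost = 59.52 $/kg
  material L: E = 127.0 GPa, ρ = 8922 kg/m³, cost = 6.173 $/kg
  material F: E = 101.6 GPa, ρ = 8520 kg/m³, cost = 5.950 $/kg
  material P: E = 195.2 GPa, ρ = 8010 kg/m³, cost = 6.720 $/kg
  material J: M = 29.5 MN·m per $
  material P: M = 3.63 MN·m per $
  material L: M = 2.31 MN·m per $
  material F: M = 2.00 MN·m per $
  material H: M = 0.498 MN·m per $
  material V: M = 0.0498 MN·m per $
Material J has the largest M.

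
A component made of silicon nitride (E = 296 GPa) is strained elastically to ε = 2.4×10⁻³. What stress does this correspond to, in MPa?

σ = E·ε = 296000 MPa × 2.4×10⁻³ = 710 MPa.

710 MPa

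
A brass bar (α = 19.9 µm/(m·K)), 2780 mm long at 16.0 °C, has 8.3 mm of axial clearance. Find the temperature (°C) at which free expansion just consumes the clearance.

α·L₀·ΔT = 8.3 mm ⇒ ΔT = 8.3 / (19.9×10⁻⁶ × 2780.0) = 150.0 K.
T = 16.0 + 150.0 = 166.0 °C.

166 °C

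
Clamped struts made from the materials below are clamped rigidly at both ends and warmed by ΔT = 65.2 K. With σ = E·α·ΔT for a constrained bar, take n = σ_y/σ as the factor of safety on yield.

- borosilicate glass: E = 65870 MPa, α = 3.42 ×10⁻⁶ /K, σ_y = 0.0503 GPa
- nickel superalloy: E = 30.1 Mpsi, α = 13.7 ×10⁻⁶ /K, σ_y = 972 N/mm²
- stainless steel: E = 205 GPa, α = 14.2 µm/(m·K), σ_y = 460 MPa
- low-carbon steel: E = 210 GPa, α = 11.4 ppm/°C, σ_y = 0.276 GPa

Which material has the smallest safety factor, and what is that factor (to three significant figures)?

low-carbon steel, n = 1.77

In consistent units (E in GPa, α in ×10⁻⁶/K, σ_y in MPa):
  borosilicate glass: E = 65.87, α = 3.42, σ_y = 50.30 → σ = 14.7 MPa, n = 3.42
  nickel superalloy: E = 207.5, α = 13.7, σ_y = 972.0 → σ = 185 MPa, n = 5.24
  stainless steel: E = 205.0, α = 14.2, σ_y = 460.0 → σ = 190 MPa, n = 2.42
  low-carbon steel: E = 210.0, α = 11.4, σ_y = 276.0 → σ = 156 MPa, n = 1.77
The minimum is low-carbon steel at n = 1.77.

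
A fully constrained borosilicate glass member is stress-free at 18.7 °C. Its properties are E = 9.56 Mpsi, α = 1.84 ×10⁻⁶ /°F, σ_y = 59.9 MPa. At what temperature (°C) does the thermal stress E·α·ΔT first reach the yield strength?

293 °C

E = 9.56 Mpsi = 65.91 GPa.
α = 1.84×10⁻⁶/°F × 9/5 = 3.31×10⁻⁶/K.
E·α·ΔT = 59.90 MPa ⇒ ΔT = 59.90 / (65.91×10³ × 3.31×10⁻⁶) = 274.4 K.
T = 18.7 + 274.4 = 293.1 °C.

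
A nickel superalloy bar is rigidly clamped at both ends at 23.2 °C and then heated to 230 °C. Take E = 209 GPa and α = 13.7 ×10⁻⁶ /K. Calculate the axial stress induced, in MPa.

ΔT = 206.8 K. Constrained thermal stress σ = E·α·ΔT = 209.0×10³ MPa × 13.7×10⁻⁶ × 206.8 = 592 MPa (compressive).

592 MPa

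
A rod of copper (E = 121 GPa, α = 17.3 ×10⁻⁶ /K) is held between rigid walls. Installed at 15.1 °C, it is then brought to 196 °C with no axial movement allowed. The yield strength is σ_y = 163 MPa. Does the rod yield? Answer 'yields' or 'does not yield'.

yields

ΔT = 180.9 K. Constrained thermal stress σ = E·α·ΔT = 121.0×10³ MPa × 17.3×10⁻⁶ × 180.9 = 379 MPa (compressive).
Compare to σ_y = 163 MPa: σ ≥ σ_y, so it yields.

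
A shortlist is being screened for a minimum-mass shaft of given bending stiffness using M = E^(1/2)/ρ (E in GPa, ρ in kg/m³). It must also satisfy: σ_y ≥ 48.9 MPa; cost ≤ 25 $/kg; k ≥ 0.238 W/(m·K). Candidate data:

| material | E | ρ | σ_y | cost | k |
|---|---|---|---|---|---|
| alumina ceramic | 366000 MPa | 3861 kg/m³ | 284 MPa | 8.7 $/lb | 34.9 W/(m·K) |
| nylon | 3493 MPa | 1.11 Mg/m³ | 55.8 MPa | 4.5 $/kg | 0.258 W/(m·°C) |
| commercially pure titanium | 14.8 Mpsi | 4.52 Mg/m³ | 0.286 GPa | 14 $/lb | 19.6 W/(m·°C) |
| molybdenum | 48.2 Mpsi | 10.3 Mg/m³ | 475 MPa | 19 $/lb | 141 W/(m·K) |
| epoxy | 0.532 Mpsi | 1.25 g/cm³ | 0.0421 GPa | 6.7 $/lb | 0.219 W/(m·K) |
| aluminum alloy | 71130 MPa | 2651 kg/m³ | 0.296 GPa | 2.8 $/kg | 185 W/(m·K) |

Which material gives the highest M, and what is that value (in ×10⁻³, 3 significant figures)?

Screen on constraints: σ_y ≥ 48.9 MPa; cost ≤ 25 $/kg; k ≥ 0.238 W/(m·K). Survivors: alumina ceramic, nylon, aluminum alloy.
Putting every candidate on a common basis:
  alumina ceramic: E = 366.0 GPa, ρ = 3861 kg/m³
  nylon: E = 3.493 GPa, ρ = 1110 kg/m³
  aluminum alloy: E = 71.13 GPa, ρ = 2651 kg/m³
  alumina ceramic: M = 4.95×10⁻³
  aluminum alloy: M = 3.18×10⁻³
  nylon: M = 1.68×10⁻³
Highest index: alumina ceramic.

alumina ceramic, M = 4.95×10⁻³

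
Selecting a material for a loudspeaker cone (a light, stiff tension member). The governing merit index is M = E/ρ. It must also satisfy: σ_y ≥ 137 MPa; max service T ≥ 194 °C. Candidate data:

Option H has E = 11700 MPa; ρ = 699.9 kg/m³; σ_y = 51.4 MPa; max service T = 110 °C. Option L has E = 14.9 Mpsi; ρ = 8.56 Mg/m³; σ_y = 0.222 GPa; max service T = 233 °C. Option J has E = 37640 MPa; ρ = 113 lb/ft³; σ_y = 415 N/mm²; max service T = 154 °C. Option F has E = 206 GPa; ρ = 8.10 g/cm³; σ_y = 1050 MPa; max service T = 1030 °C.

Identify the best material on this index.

option F

Screen on constraints: σ_y ≥ 137 MPa; max service T ≥ 194 °C. Survivors: option L, option F.
After converting to SI:
  option L: E = 102.7 GPa, ρ = 8560 kg/m³
  option F: E = 206.0 GPa, ρ = 8100 kg/m³
  option F: M = 25.4 MN·m/kg
  option L: M = 12.0 MN·m/kg
Option F ranks first.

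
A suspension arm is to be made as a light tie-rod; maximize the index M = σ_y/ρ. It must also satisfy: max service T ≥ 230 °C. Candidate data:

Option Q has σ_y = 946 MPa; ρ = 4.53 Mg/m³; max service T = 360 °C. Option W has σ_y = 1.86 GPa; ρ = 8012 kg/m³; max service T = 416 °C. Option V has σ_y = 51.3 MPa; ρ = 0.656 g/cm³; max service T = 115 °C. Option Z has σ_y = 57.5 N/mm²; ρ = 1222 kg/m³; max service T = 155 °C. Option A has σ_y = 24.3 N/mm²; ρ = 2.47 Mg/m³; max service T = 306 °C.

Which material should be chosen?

Screen on constraints: max service T ≥ 230 °C. Survivors: option Q, option W, option A.
Convert each candidate to consistent units, then evaluate M:
  option Q: σ_y = 946.0 MPa, ρ = 4530 kg/m³
  option W: σ_y = 1860 MPa, ρ = 8012 kg/m³
  option A: σ_y = 24.30 MPa, ρ = 2470 kg/m³
  option W: M = 232 kN·m/kg
  option Q: M = 209 kN·m/kg
  option A: M = 9.84 kN·m/kg
Option W has the largest M.

option W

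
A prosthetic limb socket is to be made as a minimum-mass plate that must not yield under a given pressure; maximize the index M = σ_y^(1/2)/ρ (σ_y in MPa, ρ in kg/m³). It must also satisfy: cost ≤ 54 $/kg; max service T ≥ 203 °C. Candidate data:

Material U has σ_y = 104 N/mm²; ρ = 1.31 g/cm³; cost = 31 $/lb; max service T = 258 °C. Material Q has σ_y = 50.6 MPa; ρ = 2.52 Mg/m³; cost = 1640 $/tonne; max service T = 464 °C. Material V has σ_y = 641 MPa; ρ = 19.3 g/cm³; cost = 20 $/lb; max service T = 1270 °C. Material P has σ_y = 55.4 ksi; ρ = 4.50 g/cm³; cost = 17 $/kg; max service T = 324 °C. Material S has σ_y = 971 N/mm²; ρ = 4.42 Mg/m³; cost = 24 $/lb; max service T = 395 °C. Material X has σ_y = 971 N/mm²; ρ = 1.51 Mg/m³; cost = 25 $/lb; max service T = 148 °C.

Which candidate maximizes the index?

material S

Screen on constraints: cost ≤ 54 $/kg; max service T ≥ 203 °C. Survivors: material Q, material V, material P, material S.
After converting to SI:
  material Q: σ_y = 50.60 MPa, ρ = 2520 kg/m³
  material V: σ_y = 641.0 MPa, ρ = 19300 kg/m³
  material P: σ_y = 382.0 MPa, ρ = 4500 kg/m³
  material S: σ_y = 971.0 MPa, ρ = 4420 kg/m³
  material S: M = 7.05×10⁻³
  material P: M = 4.34×10⁻³
  material Q: M = 2.82×10⁻³
  material V: M = 1.31×10⁻³
Material S has the largest M.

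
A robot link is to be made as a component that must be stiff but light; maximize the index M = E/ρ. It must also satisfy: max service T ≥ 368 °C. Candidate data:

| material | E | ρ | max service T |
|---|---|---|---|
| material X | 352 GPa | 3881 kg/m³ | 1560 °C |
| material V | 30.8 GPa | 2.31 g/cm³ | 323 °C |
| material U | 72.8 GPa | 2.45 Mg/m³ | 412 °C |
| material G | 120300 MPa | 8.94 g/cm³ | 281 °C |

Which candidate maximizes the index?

material X

Screen on constraints: max service T ≥ 368 °C. Survivors: material X, material U.
After converting to SI:
  material X: E = 352.0 GPa, ρ = 3881 kg/m³
  material U: E = 72.80 GPa, ρ = 2450 kg/m³
  material X: M = 90.7 MN·m/kg
  material U: M = 29.7 MN·m/kg
The maximum is for material X.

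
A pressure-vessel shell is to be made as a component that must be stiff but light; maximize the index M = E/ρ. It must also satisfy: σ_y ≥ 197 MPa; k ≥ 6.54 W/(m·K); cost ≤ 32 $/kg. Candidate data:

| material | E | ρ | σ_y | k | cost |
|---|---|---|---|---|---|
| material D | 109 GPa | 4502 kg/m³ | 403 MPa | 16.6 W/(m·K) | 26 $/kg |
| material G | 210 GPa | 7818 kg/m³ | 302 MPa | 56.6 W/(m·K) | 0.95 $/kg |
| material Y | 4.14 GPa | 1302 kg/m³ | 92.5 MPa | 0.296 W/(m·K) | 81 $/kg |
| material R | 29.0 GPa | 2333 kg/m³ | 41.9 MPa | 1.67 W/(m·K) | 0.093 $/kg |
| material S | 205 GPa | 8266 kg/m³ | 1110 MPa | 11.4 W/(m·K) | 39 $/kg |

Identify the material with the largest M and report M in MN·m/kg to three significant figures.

material G, M = 26.9 MN·m/kg

Screen on constraints: σ_y ≥ 197 MPa; k ≥ 6.54 W/(m·K); cost ≤ 32 $/kg. Survivors: material D, material G.
Computing M directly (units already consistent):
  material G: M = 26.9 MN·m/kg
  material D: M = 24.2 MN·m/kg
The maximum is for material G.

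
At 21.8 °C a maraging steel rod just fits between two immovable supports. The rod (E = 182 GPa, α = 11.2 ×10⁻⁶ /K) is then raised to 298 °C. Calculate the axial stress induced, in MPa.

563 MPa

ΔT = 276.2 K. Constrained thermal stress σ = E·α·ΔT = 182.0×10³ MPa × 11.2×10⁻⁶ × 276.2 = 563 MPa (compressive).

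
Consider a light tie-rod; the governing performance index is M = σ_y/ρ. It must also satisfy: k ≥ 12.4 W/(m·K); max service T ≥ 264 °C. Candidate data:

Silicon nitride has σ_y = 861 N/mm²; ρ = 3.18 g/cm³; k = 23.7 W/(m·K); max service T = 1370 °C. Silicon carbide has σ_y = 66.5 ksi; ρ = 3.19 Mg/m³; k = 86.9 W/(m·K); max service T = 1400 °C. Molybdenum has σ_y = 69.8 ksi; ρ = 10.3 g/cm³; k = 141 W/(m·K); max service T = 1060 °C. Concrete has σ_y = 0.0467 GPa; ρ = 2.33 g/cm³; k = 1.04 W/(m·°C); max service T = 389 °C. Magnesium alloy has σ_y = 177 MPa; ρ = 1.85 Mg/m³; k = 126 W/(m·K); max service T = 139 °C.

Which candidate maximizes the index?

silicon nitride

Screen on constraints: k ≥ 12.4 W/(m·K); max service T ≥ 264 °C. Survivors: silicon nitride, silicon carbide, molybdenum.
Normalizing units and computing the index:
  silicon nitride: σ_y = 861.0 MPa, ρ = 3180 kg/m³
  silicon carbide: σ_y = 458.5 MPa, ρ = 3190 kg/m³
  molybdenum: σ_y = 481.3 MPa, ρ = 10300 kg/m³
  silicon nitride: M = 271 kN·m/kg
  silicon carbide: M = 144 kN·m/kg
  molybdenum: M = 46.7 kN·m/kg
The maximum is for silicon nitride.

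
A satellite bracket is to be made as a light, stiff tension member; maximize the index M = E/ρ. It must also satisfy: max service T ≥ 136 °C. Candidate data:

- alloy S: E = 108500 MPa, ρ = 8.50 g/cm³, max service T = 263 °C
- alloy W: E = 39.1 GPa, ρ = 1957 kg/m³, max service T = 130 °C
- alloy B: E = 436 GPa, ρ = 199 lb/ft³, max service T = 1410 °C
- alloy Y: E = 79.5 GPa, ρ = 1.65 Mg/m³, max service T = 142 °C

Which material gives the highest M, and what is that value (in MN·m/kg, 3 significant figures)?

alloy B, M = 137 MN·m/kg

Screen on constraints: max service T ≥ 136 °C. Survivors: alloy S, alloy B, alloy Y.
In SI units:
  alloy S: E = 108.5 GPa, ρ = 8500 kg/m³
  alloy B: E = 436.0 GPa, ρ = 3188 kg/m³
  alloy Y: E = 79.50 GPa, ρ = 1650 kg/m³
  alloy B: M = 137 MN·m/kg
  alloy Y: M = 48.2 MN·m/kg
  alloy S: M = 12.8 MN·m/kg
Alloy B ranks first.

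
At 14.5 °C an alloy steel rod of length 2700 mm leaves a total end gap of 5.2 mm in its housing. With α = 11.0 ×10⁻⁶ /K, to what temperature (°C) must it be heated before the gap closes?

α·L₀·ΔT = 5.2 mm ⇒ ΔT = 5.2 / (11.0×10⁻⁶ × 2700.0) = 175.1 K.
T = 14.5 + 175.1 = 189.6 °C.

190 °C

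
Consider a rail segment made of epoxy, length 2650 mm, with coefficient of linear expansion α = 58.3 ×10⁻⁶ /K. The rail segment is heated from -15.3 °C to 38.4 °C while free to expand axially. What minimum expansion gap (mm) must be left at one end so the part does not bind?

8.30 mm

ΔT = 38.4 − (-15.3) = 53.70 K.
ΔL = α·L₀·ΔT = 58.3×10⁻⁶ × 2650 mm × 53.70 K = 8.30 mm.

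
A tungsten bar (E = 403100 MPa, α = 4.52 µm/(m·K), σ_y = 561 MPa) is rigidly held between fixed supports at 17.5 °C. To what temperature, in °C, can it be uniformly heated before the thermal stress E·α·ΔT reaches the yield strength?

325 °C

E = 403100 MPa = 403.1 GPa.
E·α·ΔT = 561.0 MPa ⇒ ΔT = 561.0 / (403.1×10³ × 4.52×10⁻⁶) = 307.9 K.
T = 17.5 + 307.9 = 325.4 °C.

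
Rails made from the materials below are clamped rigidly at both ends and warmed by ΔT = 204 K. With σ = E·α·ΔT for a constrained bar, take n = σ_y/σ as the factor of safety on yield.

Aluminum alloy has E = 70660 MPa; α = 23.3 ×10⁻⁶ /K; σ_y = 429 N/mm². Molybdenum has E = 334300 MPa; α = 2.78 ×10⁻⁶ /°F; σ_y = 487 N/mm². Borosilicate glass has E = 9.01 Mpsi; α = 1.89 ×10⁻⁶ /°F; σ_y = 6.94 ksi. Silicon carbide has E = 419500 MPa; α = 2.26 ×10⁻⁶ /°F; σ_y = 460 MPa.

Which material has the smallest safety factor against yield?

borosilicate glass

In consistent units (E in GPa, α in ×10⁻⁶/K, σ_y in MPa):
  aluminum alloy: E = 70.66, α = 23.3, σ_y = 429.0 → σ = 336 MPa, n = 1.28
  molybdenum: E = 334.3, α = 5.00, σ_y = 487.0 → σ = 341 MPa, n = 1.43
  borosilicate glass: E = 62.12, α = 3.40, σ_y = 47.85 → σ = 43.1 MPa, n = 1.11
  silicon carbide: E = 419.5, α = 4.07, σ_y = 460.0 → σ = 348 MPa, n = 1.32
Smallest n: borosilicate glass with n = 1.11.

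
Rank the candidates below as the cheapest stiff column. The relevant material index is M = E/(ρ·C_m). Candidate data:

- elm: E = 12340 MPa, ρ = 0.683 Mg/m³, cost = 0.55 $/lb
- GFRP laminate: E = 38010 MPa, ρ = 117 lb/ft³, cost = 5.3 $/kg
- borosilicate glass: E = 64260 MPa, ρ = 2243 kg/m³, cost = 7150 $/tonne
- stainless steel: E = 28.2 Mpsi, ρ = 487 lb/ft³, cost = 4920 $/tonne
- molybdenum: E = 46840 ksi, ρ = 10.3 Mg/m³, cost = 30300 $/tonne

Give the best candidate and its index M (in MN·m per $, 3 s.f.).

In SI units:
  elm: E = 12.34 GPa, ρ = 683.0 kg/m³, cost = 1.213 $/kg
  GFRP laminate: E = 38.01 GPa, ρ = 1874 kg/m³, cost = 5.300 $/kg
  borosilicate glass: E = 64.26 GPa, ρ = 2243 kg/m³, cost = 7.150 $/kg
  stainless steel: E = 194.4 GPa, ρ = 7801 kg/m³, cost = 4.920 $/kg
  molybdenum: E = 323.0 GPa, ρ = 10300 kg/m³, cost = 30.30 $/kg
  elm: M = 14.9 MN·m per $
  stainless steel: M = 5.07 MN·m per $
  borosilicate glass: M = 4.01 MN·m per $
  GFRP laminate: M = 3.83 MN·m per $
  molybdenum: M = 1.03 MN·m per $
Elm ranks first.

elm, M = 14.9 MN·m per $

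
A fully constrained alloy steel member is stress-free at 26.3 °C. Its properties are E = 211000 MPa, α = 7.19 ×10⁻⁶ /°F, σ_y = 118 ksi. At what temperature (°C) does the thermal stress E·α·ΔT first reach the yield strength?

E = 211000 MPa = 211.0 GPa.
α = 7.19×10⁻⁶/°F × 9/5 = 12.9×10⁻⁶/K.
σ_y = 118 ksi = 813.6 MPa.
E·α·ΔT = 813.6 MPa ⇒ ΔT = 813.6 / (211.0×10³ × 12.9×10⁻⁶) = 297.9 K.
T = 26.3 + 297.9 = 324.2 °C.

324 °C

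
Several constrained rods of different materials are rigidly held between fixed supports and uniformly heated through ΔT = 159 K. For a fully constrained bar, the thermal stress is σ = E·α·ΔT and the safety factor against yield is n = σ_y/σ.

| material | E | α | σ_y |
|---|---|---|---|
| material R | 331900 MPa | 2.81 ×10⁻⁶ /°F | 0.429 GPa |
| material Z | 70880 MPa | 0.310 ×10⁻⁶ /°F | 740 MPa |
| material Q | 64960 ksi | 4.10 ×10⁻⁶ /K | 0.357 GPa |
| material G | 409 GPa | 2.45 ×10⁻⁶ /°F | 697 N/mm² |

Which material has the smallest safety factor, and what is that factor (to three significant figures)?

material Q, n = 1.22

In consistent units (E in GPa, α in ×10⁻⁶/K, σ_y in MPa):
  material R: E = 331.9, α = 5.06, σ_y = 429.0 → σ = 267 MPa, n = 1.61
  material Z: E = 70.88, α = 0.558, σ_y = 740.0 → σ = 6.29 MPa, n = 118
  material Q: E = 447.9, α = 4.10, σ_y = 357.0 → σ = 292 MPa, n = 1.22
  material G: E = 409.0, α = 4.41, σ_y = 697.0 → σ = 287 MPa, n = 2.43
The minimum is material Q at n = 1.22.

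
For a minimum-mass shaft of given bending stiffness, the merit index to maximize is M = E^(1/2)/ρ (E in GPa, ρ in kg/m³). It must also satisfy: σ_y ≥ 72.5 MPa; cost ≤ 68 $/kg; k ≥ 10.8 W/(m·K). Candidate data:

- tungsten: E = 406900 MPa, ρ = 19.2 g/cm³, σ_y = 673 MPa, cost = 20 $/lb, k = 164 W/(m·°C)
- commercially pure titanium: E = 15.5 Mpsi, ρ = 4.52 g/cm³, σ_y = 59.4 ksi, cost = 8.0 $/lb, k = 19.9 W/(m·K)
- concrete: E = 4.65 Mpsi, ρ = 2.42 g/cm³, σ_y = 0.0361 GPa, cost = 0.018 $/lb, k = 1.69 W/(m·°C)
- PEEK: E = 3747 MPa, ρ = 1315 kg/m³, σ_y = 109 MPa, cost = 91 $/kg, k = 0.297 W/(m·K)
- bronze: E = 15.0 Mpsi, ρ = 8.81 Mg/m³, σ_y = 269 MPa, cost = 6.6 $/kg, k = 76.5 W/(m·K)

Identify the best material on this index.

commercially pure titanium

Screen on constraints: σ_y ≥ 72.5 MPa; cost ≤ 68 $/kg; k ≥ 10.8 W/(m·K). Survivors: tungsten, commercially pure titanium, bronze.
Convert each candidate to consistent units, then evaluate M:
  tungsten: E = 406.9 GPa, ρ = 19200 kg/m³
  commercially pure titanium: E = 106.9 GPa, ρ = 4520 kg/m³
  bronze: E = 103.4 GPa, ρ = 8810 kg/m³
  commercially pure titanium: M = 2.29×10⁻³
  bronze: M = 1.15×10⁻³
  tungsten: M = 1.05×10⁻³
Commercially pure titanium has the largest M.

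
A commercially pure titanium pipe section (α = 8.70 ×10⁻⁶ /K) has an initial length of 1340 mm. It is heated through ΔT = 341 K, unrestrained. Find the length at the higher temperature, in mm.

ΔL = α·L₀·ΔT = 8.70×10⁻⁶ × 1340 mm × 341.0 K = 3.98 mm.
L = L₀ + ΔL = 1340 + 3.98 = 1344.0 mm.

1344.0 mm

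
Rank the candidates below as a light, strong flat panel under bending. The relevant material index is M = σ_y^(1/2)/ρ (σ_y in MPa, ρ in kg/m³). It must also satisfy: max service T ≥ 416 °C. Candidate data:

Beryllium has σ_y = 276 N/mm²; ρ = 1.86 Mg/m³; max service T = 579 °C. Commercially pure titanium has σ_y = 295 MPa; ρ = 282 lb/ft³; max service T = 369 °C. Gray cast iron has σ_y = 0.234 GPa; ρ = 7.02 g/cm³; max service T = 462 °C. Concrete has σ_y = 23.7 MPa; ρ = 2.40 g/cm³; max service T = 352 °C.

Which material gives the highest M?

beryllium

Screen on constraints: max service T ≥ 416 °C. Survivors: beryllium, gray cast iron.
Putting every candidate on a common basis:
  beryllium: σ_y = 276.0 MPa, ρ = 1860 kg/m³
  gray cast iron: σ_y = 234.0 MPa, ρ = 7020 kg/m³
  beryllium: M = 8.93×10⁻³
  gray cast iron: M = 2.18×10⁻³
Beryllium has the largest M.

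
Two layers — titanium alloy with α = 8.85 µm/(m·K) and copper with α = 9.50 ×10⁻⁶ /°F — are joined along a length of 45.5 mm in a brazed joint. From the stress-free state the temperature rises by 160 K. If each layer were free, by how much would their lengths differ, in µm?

copper: α = 9.50×10⁻⁶/°F × 9/5 = 17.1×10⁻⁶/K.
Δα = |8.85 − 17.1|×10⁻⁶/K = 8.25×10⁻⁶/K.
ΔL_mismatch = Δα·L·ΔT = 8.25×10⁻⁶ × 45.5 mm × 160.0 K = 60.1 µm.

60.1 µm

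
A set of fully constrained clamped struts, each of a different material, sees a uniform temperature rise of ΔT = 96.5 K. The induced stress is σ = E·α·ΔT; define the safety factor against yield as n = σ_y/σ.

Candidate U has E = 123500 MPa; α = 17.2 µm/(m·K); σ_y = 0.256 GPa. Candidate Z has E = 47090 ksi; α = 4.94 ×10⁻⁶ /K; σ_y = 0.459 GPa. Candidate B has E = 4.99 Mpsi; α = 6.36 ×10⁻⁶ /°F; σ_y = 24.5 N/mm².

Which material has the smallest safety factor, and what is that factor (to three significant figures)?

candidate B, n = 0.645

Converting E to GPa, α to ×10⁻⁶/K, σ_y to MPa, then σ and n for each:
  candidate U: E = 123.5, α = 17.2, σ_y = 256.0 → σ = 205 MPa, n = 1.25
  candidate Z: E = 324.7, α = 4.94, σ_y = 459.0 → σ = 155 MPa, n = 2.97
  candidate B: E = 34.40, α = 11.4, σ_y = 24.50 → σ = 38.0 MPa, n = 0.645
Candidate B has the lowest safety factor, n = 0.645.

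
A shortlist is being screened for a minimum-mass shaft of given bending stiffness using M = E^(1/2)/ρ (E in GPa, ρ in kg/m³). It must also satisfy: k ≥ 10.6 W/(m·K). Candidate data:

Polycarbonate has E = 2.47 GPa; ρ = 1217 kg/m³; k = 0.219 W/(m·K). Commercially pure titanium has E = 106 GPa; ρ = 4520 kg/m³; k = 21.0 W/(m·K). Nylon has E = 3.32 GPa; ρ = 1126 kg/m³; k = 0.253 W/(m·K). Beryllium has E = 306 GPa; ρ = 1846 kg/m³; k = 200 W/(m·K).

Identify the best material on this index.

Screen on constraints: k ≥ 10.6 W/(m·K). Survivors: commercially pure titanium, beryllium.
Per-candidate index values:
  beryllium: M = 9.48×10⁻³
  commercially pure titanium: M = 2.28×10⁻³
Highest index: beryllium.

beryllium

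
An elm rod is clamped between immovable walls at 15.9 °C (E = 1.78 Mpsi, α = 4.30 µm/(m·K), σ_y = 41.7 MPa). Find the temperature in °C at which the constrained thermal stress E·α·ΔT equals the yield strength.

E = 1.78 Mpsi = 12.27 GPa.
E·α·ΔT = 41.70 MPa ⇒ ΔT = 41.70 / (12.27×10³ × 4.30×10⁻⁶) = 790.2 K.
T = 15.9 + 790.2 = 806.1 °C.

806 °C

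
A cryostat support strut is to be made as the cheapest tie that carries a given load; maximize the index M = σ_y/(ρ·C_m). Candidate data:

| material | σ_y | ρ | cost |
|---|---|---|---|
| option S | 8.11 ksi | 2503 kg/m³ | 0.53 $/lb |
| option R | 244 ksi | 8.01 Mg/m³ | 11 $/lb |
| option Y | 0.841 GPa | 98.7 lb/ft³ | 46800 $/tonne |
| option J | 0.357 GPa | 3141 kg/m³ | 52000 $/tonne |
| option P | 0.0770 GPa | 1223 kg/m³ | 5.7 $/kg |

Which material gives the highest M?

Putting every candidate on a common basis:
  option S: σ_y = 55.92 MPa, ρ = 2503 kg/m³, cost = 1.168 $/kg
  option R: σ_y = 1682 MPa, ρ = 8010 kg/m³, cost = 24.25 $/kg
  option Y: σ_y = 841.0 MPa, ρ = 1581 kg/m³, cost = 46.80 $/kg
  option J: σ_y = 357.0 MPa, ρ = 3141 kg/m³, cost = 52.00 $/kg
  option P: σ_y = 77.00 MPa, ρ = 1223 kg/m³, cost = 5.700 $/kg
  option S: M = 19.1 kN·m per $
  option Y: M = 11.4 kN·m per $
  option P: M = 11.0 kN·m per $
  option R: M = 8.66 kN·m per $
  option J: M = 2.19 kN·m per $
Option S ranks first.

option S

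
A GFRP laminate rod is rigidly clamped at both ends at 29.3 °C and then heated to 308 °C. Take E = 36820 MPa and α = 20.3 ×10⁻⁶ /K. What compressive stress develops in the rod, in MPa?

E = 36820 MPa = 36.82 GPa.
ΔT = 278.7 K. Constrained thermal stress σ = E·α·ΔT = 36.82×10³ MPa × 20.3×10⁻⁶ × 278.7 = 208 MPa (compressive).

208 MPa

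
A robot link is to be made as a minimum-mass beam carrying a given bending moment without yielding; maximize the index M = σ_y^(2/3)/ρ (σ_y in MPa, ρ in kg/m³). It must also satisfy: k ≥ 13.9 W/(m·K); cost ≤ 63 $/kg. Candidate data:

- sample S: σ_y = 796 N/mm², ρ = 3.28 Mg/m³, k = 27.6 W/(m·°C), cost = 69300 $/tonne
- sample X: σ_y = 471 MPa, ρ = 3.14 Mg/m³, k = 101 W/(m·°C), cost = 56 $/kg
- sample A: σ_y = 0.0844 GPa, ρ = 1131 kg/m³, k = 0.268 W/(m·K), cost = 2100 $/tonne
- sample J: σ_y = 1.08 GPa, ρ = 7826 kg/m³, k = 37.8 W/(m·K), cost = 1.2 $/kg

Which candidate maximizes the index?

sample X

Screen on constraints: k ≥ 13.9 W/(m·K); cost ≤ 63 $/kg. Survivors: sample X, sample J.
Putting every candidate on a common basis:
  sample X: σ_y = 471.0 MPa, ρ = 3140 kg/m³
  sample J: σ_y = 1080 MPa, ρ = 7826 kg/m³
  sample X: M = 19.3×10⁻³
  sample J: M = 13.5×10⁻³
Sample X has the largest M.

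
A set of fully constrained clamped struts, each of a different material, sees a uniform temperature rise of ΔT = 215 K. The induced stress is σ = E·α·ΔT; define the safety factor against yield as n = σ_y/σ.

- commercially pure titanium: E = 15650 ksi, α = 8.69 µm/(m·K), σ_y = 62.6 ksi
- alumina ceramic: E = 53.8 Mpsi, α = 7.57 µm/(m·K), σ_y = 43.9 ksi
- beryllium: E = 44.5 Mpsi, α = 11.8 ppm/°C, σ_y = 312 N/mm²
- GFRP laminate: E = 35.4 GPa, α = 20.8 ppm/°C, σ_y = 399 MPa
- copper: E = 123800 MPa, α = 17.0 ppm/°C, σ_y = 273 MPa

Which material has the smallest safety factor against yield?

beryllium

Per material, after unit conversion:
  commercially pure titanium: E = 107.9, α = 8.69, σ_y = 431.6 → σ = 202 MPa, n = 2.14
  alumina ceramic: E = 370.9, α = 7.57, σ_y = 302.7 → σ = 604 MPa, n = 0.501
  beryllium: E = 306.8, α = 11.8, σ_y = 312.0 → σ = 778 MPa, n = 0.401
  GFRP laminate: E = 35.40, α = 20.8, σ_y = 399.0 → σ = 158 MPa, n = 2.52
  copper: E = 123.8, α = 17.0, σ_y = 273.0 → σ = 452 MPa, n = 0.603
Beryllium has the lowest safety factor, n = 0.401.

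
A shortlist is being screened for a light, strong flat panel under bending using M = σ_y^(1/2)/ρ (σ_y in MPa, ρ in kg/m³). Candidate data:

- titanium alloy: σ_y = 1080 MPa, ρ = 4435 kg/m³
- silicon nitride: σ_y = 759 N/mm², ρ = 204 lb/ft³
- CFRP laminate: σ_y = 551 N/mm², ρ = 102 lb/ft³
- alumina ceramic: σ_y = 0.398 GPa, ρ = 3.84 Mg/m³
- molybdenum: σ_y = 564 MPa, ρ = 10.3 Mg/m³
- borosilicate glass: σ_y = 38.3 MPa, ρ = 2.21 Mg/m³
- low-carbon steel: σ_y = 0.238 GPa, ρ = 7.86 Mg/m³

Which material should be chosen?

In SI units:
  titanium alloy: σ_y = 1080 MPa, ρ = 4435 kg/m³
  silicon nitride: σ_y = 759.0 MPa, ρ = 3268 kg/m³
  CFRP laminate: σ_y = 551.0 MPa, ρ = 1634 kg/m³
  alumina ceramic: σ_y = 398.0 MPa, ρ = 3840 kg/m³
  molybdenum: σ_y = 564.0 MPa, ρ = 10300 kg/m³
  borosilicate glass: σ_y = 38.30 MPa, ρ = 2210 kg/m³
  low-carbon steel: σ_y = 238.0 MPa, ρ = 7860 kg/m³
  CFRP laminate: M = 14.4×10⁻³
  silicon nitride: M = 8.43×10⁻³
  titanium alloy: M = 7.41×10⁻³
  alumina ceramic: M = 5.20×10⁻³
  borosilicate glass: M = 2.80×10⁻³
  molybdenum: M = 2.31×10⁻³
  low-carbon steel: M = 1.96×10⁻³
Highest index: CFRP laminate.

CFRP laminate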